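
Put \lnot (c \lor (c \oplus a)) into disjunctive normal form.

\lnot c \land \lnot a

\lnot (c \lor (c \oplus a))
= \lnot (c \lor (c \land \lnot a) \lor (\lnot c \land a))   [expand \oplus]
= \lnot c \land \lnot (c \land \lnot a) \land \lnot (\lnot c \land a)   [De Morgan]
= \lnot c \land (\lnot c \lor \lnot \lnot a) \land \lnot (\lnot c \land a)   [De Morgan]
= \lnot c \land (\lnot c \lor a) \land \lnot (\lnot c \land a)   [double negation]
= \lnot c \land (\lnot c \lor a) \land (\lnot \lnot c \lor \lnot a)   [De Morgan]
= \lnot c \land (\lnot c \lor a) \land (c \lor \lnot a)   [double negation]
= (\lnot c \land \lnot c \land c) \lor (\lnot c \land \lnot c \land \lnot a) \lor (\lnot c \land a \land c) \lor (\lnot c \land a \land \lnot a)   [distribute \land over \lor]
= \lnot c \land \lnot a   [simplify]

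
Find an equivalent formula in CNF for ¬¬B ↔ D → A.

¬¬B ↔ D → A
≡ (¬¬B → (D → A)) ∧ ((D → A) → ¬¬B)   (eliminate ↔)
≡ (¬¬¬B ∨ (D → A)) ∧ ((D → A) → ¬¬B)   (eliminate →)
≡ (¬¬¬B ∨ ¬D ∨ A) ∧ ((D → A) → ¬¬B)   (eliminate →)
≡ (¬¬¬B ∨ ¬D ∨ A) ∧ (¬(D → A) ∨ ¬¬B)   (eliminate →)
≡ (¬¬¬B ∨ ¬D ∨ A) ∧ (¬(¬D ∨ A) ∨ ¬¬B)   (eliminate →)
≡ (¬B ∨ ¬D ∨ A) ∧ (¬(¬D ∨ A) ∨ ¬¬B)   (double negation)
≡ (¬B ∨ ¬D ∨ A) ∧ (¬¬D ∧ ¬A ∨ ¬¬B)   (De Morgan)
≡ (¬B ∨ ¬D ∨ A) ∧ (D ∧ ¬A ∨ ¬¬B)   (double negation)
≡ (¬B ∨ ¬D ∨ A) ∧ (D ∧ ¬A ∨ B)   (double negation)
≡ (¬B ∨ ¬D ∨ A) ∧ (D ∨ B) ∧ (¬A ∨ B)   (distribute ∨ over ∧)

(¬B ∨ ¬D ∨ A) ∧ (D ∨ B) ∧ (¬A ∨ B)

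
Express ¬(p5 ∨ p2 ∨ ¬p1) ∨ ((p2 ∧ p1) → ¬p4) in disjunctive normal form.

¬p2 ∨ ¬p1 ∨ ¬p4

¬(p5 ∨ p2 ∨ ¬p1) ∨ ((p2 ∧ p1) → ¬p4)
⇔ ¬(p5 ∨ p2 ∨ ¬p1) ∨ ¬(p2 ∧ p1) ∨ ¬p4   (eliminate →)
⇔ (¬p5 ∧ ¬p2 ∧ ¬¬p1) ∨ ¬(p2 ∧ p1) ∨ ¬p4   (De Morgan)
⇔ (¬p5 ∧ ¬p2 ∧ p1) ∨ ¬(p2 ∧ p1) ∨ ¬p4   (double negation)
⇔ (¬p5 ∧ ¬p2 ∧ p1) ∨ ¬p2 ∨ ¬p1 ∨ ¬p4   (De Morgan)
⇔ ¬p2 ∨ ¬p1 ∨ ¬p4   (simplify)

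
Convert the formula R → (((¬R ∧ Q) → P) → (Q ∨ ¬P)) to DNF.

R → (((¬R ∧ Q) → P) → (Q ∨ ¬P))
≡ ¬R ∨ (((¬R ∧ Q) → P) → (Q ∨ ¬P))   [eliminate →]
≡ ¬R ∨ ¬((¬R ∧ Q) → P) ∨ Q ∨ ¬P   [eliminate →]
≡ ¬R ∨ ¬(¬(¬R ∧ Q) ∨ P) ∨ Q ∨ ¬P   [eliminate →]
≡ ¬R ∨ (¬¬(¬R ∧ Q) ∧ ¬P) ∨ Q ∨ ¬P   [De Morgan]
≡ ¬R ∨ (¬R ∧ Q ∧ ¬P) ∨ Q ∨ ¬P   [double negation]
≡ ¬R ∨ Q ∨ ¬P   [simplify]

¬R ∨ Q ∨ ¬P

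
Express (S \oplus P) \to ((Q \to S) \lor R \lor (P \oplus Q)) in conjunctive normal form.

(S \oplus P) \to ((Q \to S) \lor R \lor (P \oplus Q))
= \lnot (S \oplus P) \lor (Q \to S) \lor R \lor (P \oplus Q)   (eliminate \to)
= \lnot ((S \lor P) \land \lnot (S \land P)) \lor (Q \to S) \lor R \lor (P \oplus Q)   (expand \oplus)
= \lnot ((S \lor P) \land \lnot (S \land P)) \lor \lnot Q \lor S \lor R \lor (P \oplus Q)   (eliminate \to)
= \lnot ((S \lor P) \land \lnot (S \land P)) \lor \lnot Q \lor S \lor R \lor ((P \lor Q) \land \lnot (P \land Q))   (expand \oplus)
= \lnot (S \lor P) \lor \lnot \lnot (S \land P) \lor \lnot Q \lor S \lor R \lor ((P \lor Q) \land \lnot (P \land Q))   (De Morgan)
= (\lnot S \land \lnot P) \lor \lnot \lnot (S \land P) \lor \lnot Q \lor S \lor R \lor ((P \lor Q) \land \lnot (P \land Q))   (De Morgan)
= (\lnot S \land \lnot P) \lor (S \land P) \lor \lnot Q \lor S \lor R \lor ((P \lor Q) \land \lnot (P \land Q))   (double negation)
= (\lnot S \land \lnot P) \lor (S \land P) \lor \lnot Q \lor S \lor R \lor ((P \lor Q) \land (\lnot P \lor \lnot Q))   (De Morgan)
= (\lnot S \lor S \lor \lnot Q \lor S \lor R \lor P \lor Q) \land (\lnot S \lor S \lor \lnot Q \lor S \lor R \lor \lnot P \lor \lnot Q) \land (\lnot S \lor P \lor \lnot Q \lor S \lor R \lor P \lor Q) \land (\lnot S \lor P \lor \lnot Q \lor S \lor R \lor \lnot P \lor \lnot Q) \land (\lnot P \lor S \lor \lnot Q \lor S \lor R \lor P \lor Q) \land (\lnot P \lor S \lor \lnot Q \lor S \lor R \lor \lnot P \lor \lnot Q) \land (\lnot P \lor P \lor \lnot Q \lor S \lor R \lor P \lor Q) \land (\lnot P \lor P \lor \lnot Q \lor S \lor R \lor \lnot P \lor \lnot Q)   (distribute \lor over \land)
= \lnot P \lor S \lor \lnot Q \lor R   (simplify)

\lnot P \lor S \lor \lnot Q \lor R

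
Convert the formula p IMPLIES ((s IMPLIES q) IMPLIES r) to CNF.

p IMPLIES ((s IMPLIES q) IMPLIES r)
= NOT p OR ((s IMPLIES q) IMPLIES r)   [eliminate IMPLIES]
= NOT p OR NOT (s IMPLIES q) OR r   [eliminate IMPLIES]
= NOT p OR NOT (NOT s OR q) OR r   [eliminate IMPLIES]
= NOT p OR (NOT NOT s AND NOT q) OR r   [De Morgan]
= NOT p OR (s AND NOT q) OR r   [double negation]
= (NOT p OR s OR r) AND (NOT p OR NOT q OR r)   [distribute OR over AND]

(NOT p OR s OR r) AND (NOT p OR NOT q OR r)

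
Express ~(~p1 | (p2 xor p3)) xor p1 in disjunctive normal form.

(p2 & ~p3 & p1) | (~p2 & p3 & p1)

~(~p1 | (p2 xor p3)) xor p1
= (~(~p1 | (p2 xor p3)) & ~p1) | (~~(~p1 | (p2 xor p3)) & p1)   — expand xor
= (~(~p1 | (p2 & ~p3) | (~p2 & p3)) & ~p1) | (~~(~p1 | (p2 xor p3)) & p1)   — expand xor
= (~(~p1 | (p2 & ~p3) | (~p2 & p3)) & ~p1) | (~~(~p1 | (p2 & ~p3) | (~p2 & p3)) & p1)   — expand xor
= (~~p1 & ~(p2 & ~p3) & ~(~p2 & p3) & ~p1) | (~~(~p1 | (p2 & ~p3) | (~p2 & p3)) & p1)   — De Morgan
= (p1 & ~(p2 & ~p3) & ~(~p2 & p3) & ~p1) | (~~(~p1 | (p2 & ~p3) | (~p2 & p3)) & p1)   — double negation
= (p1 & (~p2 | ~~p3) & ~(~p2 & p3) & ~p1) | (~~(~p1 | (p2 & ~p3) | (~p2 & p3)) & p1)   — De Morgan
= (p1 & (~p2 | p3) & ~(~p2 & p3) & ~p1) | (~~(~p1 | (p2 & ~p3) | (~p2 & p3)) & p1)   — double negation
= (p1 & (~p2 | p3) & (~~p2 | ~p3) & ~p1) | (~~(~p1 | (p2 & ~p3) | (~p2 & p3)) & p1)   — De Morgan
= (p1 & (~p2 | p3) & (p2 | ~p3) & ~p1) | (~~(~p1 | (p2 & ~p3) | (~p2 & p3)) & p1)   — double negation
= (p1 & (~p2 | p3) & (p2 | ~p3) & ~p1) | ((~p1 | (p2 & ~p3) | (~p2 & p3)) & p1)   — double negation
= (p1 & ~p2 & p2 & ~p1) | (p1 & ~p2 & ~p3 & ~p1) | (p1 & p3 & p2 & ~p1) | (p1 & p3 & ~p3 & ~p1) | (~p1 & p1) | (p2 & ~p3 & p1) | (~p2 & p3 & p1)   — distribute & over |
= (p2 & ~p3 & p1) | (~p2 & p3 & p1)   — simplify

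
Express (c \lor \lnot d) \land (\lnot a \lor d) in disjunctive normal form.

(c \land \lnot a) \lor (c \land d) \lor (\lnot d \land \lnot a)

(c \lor \lnot d) \land (\lnot a \lor d)
⇔ (c \land \lnot a) \lor (c \land d) \lor (\lnot d \land \lnot a) \lor (\lnot d \land d)   (distribute \land over \lor)
⇔ (c \land \lnot a) \lor (c \land d) \lor (\lnot d \land \lnot a)   (simplify)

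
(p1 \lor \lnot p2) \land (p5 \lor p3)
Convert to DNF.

(p1 \lor \lnot p2) \land (p5 \lor p3)
= (p1 \land p5) \lor (p1 \land p3) \lor (\lnot p2 \land p5) \lor (\lnot p2 \land p3)   (distribute \land over \lor)

(p1 \land p5) \lor (p1 \land p3) \lor (\lnot p2 \land p5) \lor (\lnot p2 \land p3)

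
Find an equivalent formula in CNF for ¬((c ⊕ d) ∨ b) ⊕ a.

¬((c ⊕ d) ∨ b) ⊕ a
≡ (¬((c ⊕ d) ∨ b) ∨ a) ∧ ¬(¬((c ⊕ d) ∨ b) ∧ a)   (expand ⊕)
≡ (¬(((c ∨ d) ∧ ¬(c ∧ d)) ∨ b) ∨ a) ∧ ¬(¬((c ⊕ d) ∨ b) ∧ a)   (expand ⊕)
≡ (¬(((c ∨ d) ∧ ¬(c ∧ d)) ∨ b) ∨ a) ∧ ¬(¬(((c ∨ d) ∧ ¬(c ∧ d)) ∨ b) ∧ a)   (expand ⊕)
≡ ((¬((c ∨ d) ∧ ¬(c ∧ d)) ∧ ¬b) ∨ a) ∧ ¬(¬(((c ∨ d) ∧ ¬(c ∧ d)) ∨ b) ∧ a)   (De Morgan)
≡ (((¬(c ∨ d) ∨ ¬¬(c ∧ d)) ∧ ¬b) ∨ a) ∧ ¬(¬(((c ∨ d) ∧ ¬(c ∧ d)) ∨ b) ∧ a)   (De Morgan)
≡ ((((¬c ∧ ¬d) ∨ ¬¬(c ∧ d)) ∧ ¬b) ∨ a) ∧ ¬(¬(((c ∨ d) ∧ ¬(c ∧ d)) ∨ b) ∧ a)   (De Morgan)
≡ ((((¬c ∧ ¬d) ∨ (c ∧ d)) ∧ ¬b) ∨ a) ∧ ¬(¬(((c ∨ d) ∧ ¬(c ∧ d)) ∨ b) ∧ a)   (double negation)
≡ ((((¬c ∧ ¬d) ∨ (c ∧ d)) ∧ ¬b) ∨ a) ∧ (¬¬(((c ∨ d) ∧ ¬(c ∧ d)) ∨ b) ∨ ¬a)   (De Morgan)
≡ ((((¬c ∧ ¬d) ∨ (c ∧ d)) ∧ ¬b) ∨ a) ∧ (((c ∨ d) ∧ ¬(c ∧ d)) ∨ b ∨ ¬a)   (double negation)
≡ ((((¬c ∧ ¬d) ∨ (c ∧ d)) ∧ ¬b) ∨ a) ∧ (((c ∨ d) ∧ (¬c ∨ ¬d)) ∨ b ∨ ¬a)   (De Morgan)
≡ (¬c ∨ c ∨ a) ∧ (¬c ∨ d ∨ a) ∧ (¬d ∨ c ∨ a) ∧ (¬d ∨ d ∨ a) ∧ (¬b ∨ a) ∧ (c ∨ d ∨ b ∨ ¬a) ∧ (¬c ∨ ¬d ∨ b ∨ ¬a)   (distribute ∨ over ∧)
≡ (¬c ∨ d ∨ a) ∧ (¬d ∨ c ∨ a) ∧ (¬b ∨ a) ∧ (c ∨ d ∨ b ∨ ¬a) ∧ (¬c ∨ ¬d ∨ b ∨ ¬a)   (simplify)

(¬c ∨ d ∨ a) ∧ (¬d ∨ c ∨ a) ∧ (¬b ∨ a) ∧ (c ∨ d ∨ b ∨ ¬a) ∧ (¬c ∨ ¬d ∨ b ∨ ¬a)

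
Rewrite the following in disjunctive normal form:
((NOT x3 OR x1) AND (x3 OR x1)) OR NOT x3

((NOT x3 OR x1) AND (x3 OR x1)) OR NOT x3
≡ (NOT x3 AND x3) OR (NOT x3 AND x1) OR (x1 AND x3) OR (x1 AND x1) OR NOT x3   — distribute AND over OR
≡ x1 OR NOT x3   — simplify

x1 OR NOT x3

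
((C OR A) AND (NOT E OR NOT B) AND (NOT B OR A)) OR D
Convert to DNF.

((C OR A) AND (NOT E OR NOT B) AND (NOT B OR A)) OR D
⇔ (C AND NOT E AND NOT B) OR (C AND NOT E AND A) OR (C AND NOT B AND NOT B) OR (C AND NOT B AND A) OR (A AND NOT E AND NOT B) OR (A AND NOT E AND A) OR (A AND NOT B AND NOT B) OR (A AND NOT B AND A) OR D   (distribute AND over OR)
⇔ (C AND NOT B) OR (A AND NOT E) OR (A AND NOT B) OR D   (simplify)

(C AND NOT B) OR (A AND NOT E) OR (A AND NOT B) OR D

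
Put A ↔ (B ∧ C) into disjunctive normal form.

(¬A ∧ ¬B) ∨ (¬A ∧ ¬C) ∨ (B ∧ C ∧ A)

A ↔ (B ∧ C)
≡ (A → (B ∧ C)) ∧ ((B ∧ C) → A)
≡ (¬A ∨ (B ∧ C)) ∧ ((B ∧ C) → A)
≡ (¬A ∨ (B ∧ C)) ∧ (¬(B ∧ C) ∨ A)
≡ (¬A ∨ (B ∧ C)) ∧ (¬B ∨ ¬C ∨ A)
≡ (¬A ∧ ¬B) ∨ (¬A ∧ ¬C) ∨ (¬A ∧ A) ∨ (B ∧ C ∧ ¬B) ∨ (B ∧ C ∧ ¬C) ∨ (B ∧ C ∧ A)
≡ (¬A ∧ ¬B) ∨ (¬A ∧ ¬C) ∨ (B ∧ C ∧ A)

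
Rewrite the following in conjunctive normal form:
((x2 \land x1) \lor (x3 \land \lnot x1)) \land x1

(x2 \lor x3) \land (x2 \lor \lnot x1) \land x1

((x2 \land x1) \lor (x3 \land \lnot x1)) \land x1
≡ (x2 \lor x3) \land (x2 \lor \lnot x1) \land (x1 \lor x3) \land (x1 \lor \lnot x1) \land x1   [distribute \lor over \land]
≡ (x2 \lor x3) \land (x2 \lor \lnot x1) \land x1   [simplify]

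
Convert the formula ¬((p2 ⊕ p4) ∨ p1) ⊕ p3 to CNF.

¬((p2 ⊕ p4) ∨ p1) ⊕ p3
= (¬((p2 ⊕ p4) ∨ p1) ∨ p3) ∧ ¬(¬((p2 ⊕ p4) ∨ p1) ∧ p3)   [expand ⊕]
= (¬((p2 ∨ p4) ∧ ¬(p2 ∧ p4) ∨ p1) ∨ p3) ∧ ¬(¬((p2 ⊕ p4) ∨ p1) ∧ p3)   [expand ⊕]
= (¬((p2 ∨ p4) ∧ ¬(p2 ∧ p4) ∨ p1) ∨ p3) ∧ ¬(¬((p2 ∨ p4) ∧ ¬(p2 ∧ p4) ∨ p1) ∧ p3)   [expand ⊕]
= (¬((p2 ∨ p4) ∧ ¬(p2 ∧ p4)) ∧ ¬p1 ∨ p3) ∧ ¬(¬((p2 ∨ p4) ∧ ¬(p2 ∧ p4) ∨ p1) ∧ p3)   [De Morgan]
= ((¬(p2 ∨ p4) ∨ ¬¬(p2 ∧ p4)) ∧ ¬p1 ∨ p3) ∧ ¬(¬((p2 ∨ p4) ∧ ¬(p2 ∧ p4) ∨ p1) ∧ p3)   [De Morgan]
= ((¬p2 ∧ ¬p4 ∨ ¬¬(p2 ∧ p4)) ∧ ¬p1 ∨ p3) ∧ ¬(¬((p2 ∨ p4) ∧ ¬(p2 ∧ p4) ∨ p1) ∧ p3)   [De Morgan]
= ((¬p2 ∧ ¬p4 ∨ p2 ∧ p4) ∧ ¬p1 ∨ p3) ∧ ¬(¬((p2 ∨ p4) ∧ ¬(p2 ∧ p4) ∨ p1) ∧ p3)   [double negation]
= ((¬p2 ∧ ¬p4 ∨ p2 ∧ p4) ∧ ¬p1 ∨ p3) ∧ (¬¬((p2 ∨ p4) ∧ ¬(p2 ∧ p4) ∨ p1) ∨ ¬p3)   [De Morgan]
= ((¬p2 ∧ ¬p4 ∨ p2 ∧ p4) ∧ ¬p1 ∨ p3) ∧ ((p2 ∨ p4) ∧ ¬(p2 ∧ p4) ∨ p1 ∨ ¬p3)   [double negation]
= ((¬p2 ∧ ¬p4 ∨ p2 ∧ p4) ∧ ¬p1 ∨ p3) ∧ ((p2 ∨ p4) ∧ (¬p2 ∨ ¬p4) ∨ p1 ∨ ¬p3)   [De Morgan]
= (¬p2 ∨ p2 ∨ p3) ∧ (¬p2 ∨ p4 ∨ p3) ∧ (¬p4 ∨ p2 ∨ p3) ∧ (¬p4 ∨ p4 ∨ p3) ∧ (¬p1 ∨ p3) ∧ (p2 ∨ p4 ∨ p1 ∨ ¬p3) ∧ (¬p2 ∨ ¬p4 ∨ p1 ∨ ¬p3)   [distribute ∨ over ∧]
= (¬p2 ∨ p4 ∨ p3) ∧ (¬p4 ∨ p2 ∨ p3) ∧ (¬p1 ∨ p3) ∧ (p2 ∨ p4 ∨ p1 ∨ ¬p3) ∧ (¬p2 ∨ ¬p4 ∨ p1 ∨ ¬p3)   [simplify]

(¬p2 ∨ p4 ∨ p3) ∧ (¬p4 ∨ p2 ∨ p3) ∧ (¬p1 ∨ p3) ∧ (p2 ∨ p4 ∨ p1 ∨ ¬p3) ∧ (¬p2 ∨ ¬p4 ∨ p1 ∨ ¬p3)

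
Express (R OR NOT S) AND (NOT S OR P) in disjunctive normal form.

(R OR NOT S) AND (NOT S OR P)
⇔ (R AND NOT S) OR (R AND P) OR (NOT S AND NOT S) OR (NOT S AND P)   — distribute AND over OR
⇔ (R AND P) OR NOT S   — simplify

(R AND P) OR NOT S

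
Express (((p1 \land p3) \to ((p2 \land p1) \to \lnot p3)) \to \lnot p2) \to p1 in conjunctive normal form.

p2 \lor p1

(((p1 \land p3) \to ((p2 \land p1) \to \lnot p3)) \to \lnot p2) \to p1
⇔ \lnot (((p1 \land p3) \to ((p2 \land p1) \to \lnot p3)) \to \lnot p2) \lor p1
⇔ \lnot (\lnot ((p1 \land p3) \to ((p2 \land p1) \to \lnot p3)) \lor \lnot p2) \lor p1
⇔ \lnot (\lnot (\lnot (p1 \land p3) \lor ((p2 \land p1) \to \lnot p3)) \lor \lnot p2) \lor p1
⇔ \lnot (\lnot (\lnot (p1 \land p3) \lor \lnot (p2 \land p1) \lor \lnot p3) \lor \lnot p2) \lor p1
⇔ (\lnot \lnot (\lnot (p1 \land p3) \lor \lnot (p2 \land p1) \lor \lnot p3) \land \lnot \lnot p2) \lor p1
⇔ ((\lnot (p1 \land p3) \lor \lnot (p2 \land p1) \lor \lnot p3) \land \lnot \lnot p2) \lor p1
⇔ ((\lnot p1 \lor \lnot p3 \lor \lnot (p2 \land p1) \lor \lnot p3) \land \lnot \lnot p2) \lor p1
⇔ ((\lnot p1 \lor \lnot p3 \lor \lnot p2 \lor \lnot p1 \lor \lnot p3) \land \lnot \lnot p2) \lor p1
⇔ ((\lnot p1 \lor \lnot p3 \lor \lnot p2 \lor \lnot p1 \lor \lnot p3) \land p2) \lor p1
⇔ (\lnot p1 \lor \lnot p3 \lor \lnot p2 \lor \lnot p1 \lor \lnot p3 \lor p1) \land (p2 \lor p1)
⇔ p2 \lor p1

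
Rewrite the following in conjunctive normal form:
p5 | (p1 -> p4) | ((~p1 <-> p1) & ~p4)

p5 | ~p1 | p4

p5 | (p1 -> p4) | ((~p1 <-> p1) & ~p4)
= p5 | ~p1 | p4 | ((~p1 <-> p1) & ~p4)   [eliminate ->]
= p5 | ~p1 | p4 | ((~p1 -> p1) & (p1 -> ~p1) & ~p4)   [eliminate <->]
= p5 | ~p1 | p4 | ((~~p1 | p1) & (p1 -> ~p1) & ~p4)   [eliminate ->]
= p5 | ~p1 | p4 | ((~~p1 | p1) & (~p1 | ~p1) & ~p4)   [eliminate ->]
= p5 | ~p1 | p4 | ((p1 | p1) & (~p1 | ~p1) & ~p4)   [double negation]
= (p5 | ~p1 | p4 | p1 | p1) & (p5 | ~p1 | p4 | ~p1 | ~p1) & (p5 | ~p1 | p4 | ~p4)   [distribute | over &]
= p5 | ~p1 | p4   [simplify]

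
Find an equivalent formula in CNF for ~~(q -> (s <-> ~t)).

~~(q -> (s <-> ~t))
≡ ~~(~q | (s <-> ~t))   — eliminate ->
≡ ~~(~q | ((s -> ~t) & (~t -> s)))   — eliminate <->
≡ ~~(~q | ((~s | ~t) & (~t -> s)))   — eliminate ->
≡ ~~(~q | ((~s | ~t) & (~~t | s)))   — eliminate ->
≡ ~q | ((~s | ~t) & (~~t | s))   — double negation
≡ ~q | ((~s | ~t) & (t | s))   — double negation
≡ (~q | ~s | ~t) & (~q | t | s)   — distribute | over &

(~q | ~s | ~t) & (~q | t | s)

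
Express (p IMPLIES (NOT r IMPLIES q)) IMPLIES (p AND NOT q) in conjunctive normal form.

p AND NOT q

(p IMPLIES (NOT r IMPLIES q)) IMPLIES (p AND NOT q)
≡ NOT (p IMPLIES (NOT r IMPLIES q)) OR (p AND NOT q)   [eliminate IMPLIES]
≡ NOT (NOT p OR (NOT r IMPLIES q)) OR (p AND NOT q)   [eliminate IMPLIES]
≡ NOT (NOT p OR NOT NOT r OR q) OR (p AND NOT q)   [eliminate IMPLIES]
≡ (NOT NOT p AND NOT NOT NOT r AND NOT q) OR (p AND NOT q)   [De Morgan]
≡ (p AND NOT NOT NOT r AND NOT q) OR (p AND NOT q)   [double negation]
≡ (p AND NOT r AND NOT q) OR (p AND NOT q)   [double negation]
≡ (p OR p) AND (p OR NOT q) AND (NOT r OR p) AND (NOT r OR NOT q) AND (NOT q OR p) AND (NOT q OR NOT q)   [distribute OR over AND]
≡ p AND NOT q   [simplify]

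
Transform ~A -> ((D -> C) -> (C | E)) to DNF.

A | (D & ~C) | C | E

~A -> ((D -> C) -> (C | E))
≡ ~~A | ((D -> C) -> (C | E))   [eliminate ->]
≡ ~~A | ~(D -> C) | C | E   [eliminate ->]
≡ ~~A | ~(~D | C) | C | E   [eliminate ->]
≡ A | ~(~D | C) | C | E   [double negation]
≡ A | (~~D & ~C) | C | E   [De Morgan]
≡ A | (D & ~C) | C | E   [double negation]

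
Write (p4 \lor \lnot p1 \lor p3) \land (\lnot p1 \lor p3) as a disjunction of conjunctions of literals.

\lnot p1 \lor p3

(p4 \lor \lnot p1 \lor p3) \land (\lnot p1 \lor p3)
⇔ (p4 \land \lnot p1) \lor (p4 \land p3) \lor (\lnot p1 \land \lnot p1) \lor (\lnot p1 \land p3) \lor (p3 \land \lnot p1) \lor (p3 \land p3)   [distribute \land over \lor]
⇔ \lnot p1 \lor p3   [simplify]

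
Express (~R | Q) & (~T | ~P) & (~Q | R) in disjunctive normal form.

(~R & ~T & ~Q) | (~R & ~P & ~Q) | (Q & ~T & R) | (Q & ~P & R)

(~R | Q) & (~T | ~P) & (~Q | R)
≡ (~R & ~T & ~Q) | (~R & ~T & R) | (~R & ~P & ~Q) | (~R & ~P & R) | (Q & ~T & ~Q) | (Q & ~T & R) | (Q & ~P & ~Q) | (Q & ~P & R)   — distribute & over |
≡ (~R & ~T & ~Q) | (~R & ~P & ~Q) | (Q & ~T & R) | (Q & ~P & R)   — simplify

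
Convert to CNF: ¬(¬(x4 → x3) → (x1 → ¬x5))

¬(¬(x4 → x3) → (x1 → ¬x5))
= ¬(¬¬(x4 → x3) ∨ (x1 → ¬x5))   [eliminate →]
= ¬(¬¬(¬x4 ∨ x3) ∨ (x1 → ¬x5))   [eliminate →]
= ¬(¬¬(¬x4 ∨ x3) ∨ ¬x1 ∨ ¬x5)   [eliminate →]
= ¬¬¬(¬x4 ∨ x3) ∧ ¬¬x1 ∧ ¬¬x5   [De Morgan]
= ¬(¬x4 ∨ x3) ∧ ¬¬x1 ∧ ¬¬x5   [double negation]
= ¬¬x4 ∧ ¬x3 ∧ ¬¬x1 ∧ ¬¬x5   [De Morgan]
= x4 ∧ ¬x3 ∧ ¬¬x1 ∧ ¬¬x5   [double negation]
= x4 ∧ ¬x3 ∧ x1 ∧ ¬¬x5   [double negation]
= x4 ∧ ¬x3 ∧ x1 ∧ x5   [double negation]

x4 ∧ ¬x3 ∧ x1 ∧ x5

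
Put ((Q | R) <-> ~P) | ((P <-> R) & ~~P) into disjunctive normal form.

((Q | R) <-> ~P) | ((P <-> R) & ~~P)
≡ (((Q | R) -> ~P) & (~P -> (Q | R))) | ((P <-> R) & ~~P)   (eliminate <->)
≡ ((~(Q | R) | ~P) & (~P -> (Q | R))) | ((P <-> R) & ~~P)   (eliminate ->)
≡ ((~(Q | R) | ~P) & (~~P | Q | R)) | ((P <-> R) & ~~P)   (eliminate ->)
≡ ((~(Q | R) | ~P) & (~~P | Q | R)) | ((P -> R) & (R -> P) & ~~P)   (eliminate <->)
≡ ((~(Q | R) | ~P) & (~~P | Q | R)) | ((~P | R) & (R -> P) & ~~P)   (eliminate ->)
≡ ((~(Q | R) | ~P) & (~~P | Q | R)) | ((~P | R) & (~R | P) & ~~P)   (eliminate ->)
≡ (((~Q & ~R) | ~P) & (~~P | Q | R)) | ((~P | R) & (~R | P) & ~~P)   (De Morgan)
≡ (((~Q & ~R) | ~P) & (P | Q | R)) | ((~P | R) & (~R | P) & ~~P)   (double negation)
≡ (((~Q & ~R) | ~P) & (P | Q | R)) | ((~P | R) & (~R | P) & P)   (double negation)
≡ (~Q & ~R & P) | (~Q & ~R & Q) | (~Q & ~R & R) | (~P & P) | (~P & Q) | (~P & R) | (~P & ~R & P) | (~P & P & P) | (R & ~R & P) | (R & P & P)   (distribute & over |)
≡ (~Q & ~R & P) | (~P & Q) | (~P & R) | (R & P)   (simplify)

(~Q & ~R & P) | (~P & Q) | (~P & R) | (R & P)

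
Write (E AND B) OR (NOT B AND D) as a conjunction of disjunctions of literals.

(E OR NOT B) AND (E OR D) AND (B OR D)

(E AND B) OR (NOT B AND D)
≡ (E OR NOT B) AND (E OR D) AND (B OR NOT B) AND (B OR D)
≡ (E OR NOT B) AND (E OR D) AND (B OR D)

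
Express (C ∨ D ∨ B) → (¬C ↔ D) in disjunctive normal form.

(¬C ∧ ¬D ∧ ¬B) ∨ (C ∧ ¬D) ∨ (D ∧ ¬C)

(C ∨ D ∨ B) → (¬C ↔ D)
= ¬(C ∨ D ∨ B) ∨ (¬C ↔ D)   [eliminate →]
= ¬(C ∨ D ∨ B) ∨ ((¬C → D) ∧ (D → ¬C))   [eliminate ↔]
= ¬(C ∨ D ∨ B) ∨ ((¬¬C ∨ D) ∧ (D → ¬C))   [eliminate →]
= ¬(C ∨ D ∨ B) ∨ ((¬¬C ∨ D) ∧ (¬D ∨ ¬C))   [eliminate →]
= (¬C ∧ ¬D ∧ ¬B) ∨ ((¬¬C ∨ D) ∧ (¬D ∨ ¬C))   [De Morgan]
= (¬C ∧ ¬D ∧ ¬B) ∨ ((C ∨ D) ∧ (¬D ∨ ¬C))   [double negation]
= (¬C ∧ ¬D ∧ ¬B) ∨ (C ∧ ¬D) ∨ (C ∧ ¬C) ∨ (D ∧ ¬D) ∨ (D ∧ ¬C)   [distribute ∧ over ∨]
= (¬C ∧ ¬D ∧ ¬B) ∨ (C ∧ ¬D) ∨ (D ∧ ¬C)   [simplify]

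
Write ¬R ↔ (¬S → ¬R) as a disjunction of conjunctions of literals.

¬R ↔ (¬S → ¬R)
⇔ (¬R → (¬S → ¬R)) ∧ ((¬S → ¬R) → ¬R)   [eliminate ↔]
⇔ (¬¬R ∨ (¬S → ¬R)) ∧ ((¬S → ¬R) → ¬R)   [eliminate →]
⇔ (¬¬R ∨ ¬¬S ∨ ¬R) ∧ ((¬S → ¬R) → ¬R)   [eliminate →]
⇔ (¬¬R ∨ ¬¬S ∨ ¬R) ∧ (¬(¬S → ¬R) ∨ ¬R)   [eliminate →]
⇔ (¬¬R ∨ ¬¬S ∨ ¬R) ∧ (¬(¬¬S ∨ ¬R) ∨ ¬R)   [eliminate →]
⇔ (R ∨ ¬¬S ∨ ¬R) ∧ (¬(¬¬S ∨ ¬R) ∨ ¬R)   [double negation]
⇔ (R ∨ S ∨ ¬R) ∧ (¬(¬¬S ∨ ¬R) ∨ ¬R)   [double negation]
⇔ (R ∨ S ∨ ¬R) ∧ ((¬¬¬S ∧ ¬¬R) ∨ ¬R)   [De Morgan]
⇔ (R ∨ S ∨ ¬R) ∧ ((¬S ∧ ¬¬R) ∨ ¬R)   [double negation]
⇔ (R ∨ S ∨ ¬R) ∧ ((¬S ∧ R) ∨ ¬R)   [double negation]
⇔ (R ∧ ¬S ∧ R) ∨ (R ∧ ¬R) ∨ (S ∧ ¬S ∧ R) ∨ (S ∧ ¬R) ∨ (¬R ∧ ¬S ∧ R) ∨ (¬R ∧ ¬R)   [distribute ∧ over ∨]
⇔ (R ∧ ¬S) ∨ ¬R   [simplify]

(R ∧ ¬S) ∨ ¬R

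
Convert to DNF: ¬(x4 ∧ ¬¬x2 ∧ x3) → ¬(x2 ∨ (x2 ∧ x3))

(x4 ∧ x2 ∧ x3) ∨ ¬x2

¬(x4 ∧ ¬¬x2 ∧ x3) → ¬(x2 ∨ (x2 ∧ x3))
⇔ ¬¬(x4 ∧ ¬¬x2 ∧ x3) ∨ ¬(x2 ∨ (x2 ∧ x3))   — eliminate →
⇔ (x4 ∧ ¬¬x2 ∧ x3) ∨ ¬(x2 ∨ (x2 ∧ x3))   — double negation
⇔ (x4 ∧ x2 ∧ x3) ∨ ¬(x2 ∨ (x2 ∧ x3))   — double negation
⇔ (x4 ∧ x2 ∧ x3) ∨ (¬x2 ∧ ¬(x2 ∧ x3))   — De Morgan
⇔ (x4 ∧ x2 ∧ x3) ∨ (¬x2 ∧ (¬x2 ∨ ¬x3))   — De Morgan
⇔ (x4 ∧ x2 ∧ x3) ∨ (¬x2 ∧ ¬x2) ∨ (¬x2 ∧ ¬x3)   — distribute ∧ over ∨
⇔ (x4 ∧ x2 ∧ x3) ∨ ¬x2   — simplify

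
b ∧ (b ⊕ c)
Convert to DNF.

b ∧ (b ⊕ c)
= b ∧ ((b ∧ ¬c) ∨ (¬b ∧ c))
= (b ∧ b ∧ ¬c) ∨ (b ∧ ¬b ∧ c)
= b ∧ ¬c

b ∧ ¬c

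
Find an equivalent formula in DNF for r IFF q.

r IFF q
⇔ (r IMPLIES q) AND (q IMPLIES r)   [eliminate IFF]
⇔ (NOT r OR q) AND (q IMPLIES r)   [eliminate IMPLIES]
⇔ (NOT r OR q) AND (NOT q OR r)   [eliminate IMPLIES]
⇔ (NOT r AND NOT q) OR (NOT r AND r) OR (q AND NOT q) OR (q AND r)   [distribute AND over OR]
⇔ (NOT r AND NOT q) OR (q AND r)   [simplify]

(NOT r AND NOT q) OR (q AND r)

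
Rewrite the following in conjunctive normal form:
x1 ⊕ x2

x1 ⊕ x2
⇔ (x1 ∨ x2) ∧ ¬(x1 ∧ x2)
⇔ (x1 ∨ x2) ∧ (¬x1 ∨ ¬x2)

(x1 ∨ x2) ∧ (¬x1 ∨ ¬x2)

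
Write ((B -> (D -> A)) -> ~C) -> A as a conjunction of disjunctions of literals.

((B -> (D -> A)) -> ~C) -> A
= ~((B -> (D -> A)) -> ~C) | A   [eliminate ->]
= ~(~(B -> (D -> A)) | ~C) | A   [eliminate ->]
= ~(~(~B | (D -> A)) | ~C) | A   [eliminate ->]
= ~(~(~B | ~D | A) | ~C) | A   [eliminate ->]
= (~~(~B | ~D | A) & ~~C) | A   [De Morgan]
= ((~B | ~D | A) & ~~C) | A   [double negation]
= ((~B | ~D | A) & C) | A   [double negation]
= (~B | ~D | A | A) & (C | A)   [distribute | over &]
= (~B | ~D | A) & (C | A)   [simplify]

(~B | ~D | A) & (C | A)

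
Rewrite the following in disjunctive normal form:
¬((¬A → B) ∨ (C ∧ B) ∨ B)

¬A ∧ ¬B

¬((¬A → B) ∨ (C ∧ B) ∨ B)
≡ ¬(¬¬A ∨ B ∨ (C ∧ B) ∨ B)   [eliminate →]
≡ ¬¬¬A ∧ ¬B ∧ ¬(C ∧ B) ∧ ¬B   [De Morgan]
≡ ¬A ∧ ¬B ∧ ¬(C ∧ B) ∧ ¬B   [double negation]
≡ ¬A ∧ ¬B ∧ (¬C ∨ ¬B) ∧ ¬B   [De Morgan]
≡ (¬A ∧ ¬B ∧ ¬C ∧ ¬B) ∨ (¬A ∧ ¬B ∧ ¬B ∧ ¬B)   [distribute ∧ over ∨]
≡ ¬A ∧ ¬B   [simplify]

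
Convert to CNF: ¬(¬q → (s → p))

¬(¬q → (s → p))
⇔ ¬(¬¬q ∨ (s → p))   — eliminate →
⇔ ¬(¬¬q ∨ ¬s ∨ p)   — eliminate →
⇔ ¬¬¬q ∧ ¬¬s ∧ ¬p   — De Morgan
⇔ ¬q ∧ ¬¬s ∧ ¬p   — double negation
⇔ ¬q ∧ s ∧ ¬p   — double negation

¬q ∧ s ∧ ¬p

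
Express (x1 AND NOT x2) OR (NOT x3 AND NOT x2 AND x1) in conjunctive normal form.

x1 AND NOT x2

(x1 AND NOT x2) OR (NOT x3 AND NOT x2 AND x1)
≡ (x1 OR NOT x3) AND (x1 OR NOT x2) AND (x1 OR x1) AND (NOT x2 OR NOT x3) AND (NOT x2 OR NOT x2) AND (NOT x2 OR x1)
≡ x1 AND NOT x2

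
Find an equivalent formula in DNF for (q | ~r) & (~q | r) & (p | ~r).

(q | ~r) & (~q | r) & (p | ~r)
⇔ (q & ~q & p) | (q & ~q & ~r) | (q & r & p) | (q & r & ~r) | (~r & ~q & p) | (~r & ~q & ~r) | (~r & r & p) | (~r & r & ~r)   [distribute & over |]
⇔ (q & r & p) | (~r & ~q)   [simplify]

(q & r & p) | (~r & ~q)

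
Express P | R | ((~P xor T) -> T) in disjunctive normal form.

P | R | ((~P xor T) -> T)
⇔ P | R | ~(~P xor T) | T   [eliminate ->]
⇔ P | R | ~((~P & ~T) | (~~P & T)) | T   [expand xor]
⇔ P | R | (~(~P & ~T) & ~(~~P & T)) | T   [De Morgan]
⇔ P | R | ((~~P | ~~T) & ~(~~P & T)) | T   [De Morgan]
⇔ P | R | ((P | ~~T) & ~(~~P & T)) | T   [double negation]
⇔ P | R | ((P | T) & ~(~~P & T)) | T   [double negation]
⇔ P | R | ((P | T) & (~~~P | ~T)) | T   [De Morgan]
⇔ P | R | ((P | T) & (~P | ~T)) | T   [double negation]
⇔ P | R | (P & ~P) | (P & ~T) | (T & ~P) | (T & ~T) | T   [distribute & over |]
⇔ P | R | T   [simplify]

P | R | T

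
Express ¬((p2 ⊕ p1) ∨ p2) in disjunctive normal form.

¬((p2 ⊕ p1) ∨ p2)
⇔ ¬((p2 ∧ ¬p1) ∨ (¬p2 ∧ p1) ∨ p2)   [expand ⊕]
⇔ ¬(p2 ∧ ¬p1) ∧ ¬(¬p2 ∧ p1) ∧ ¬p2   [De Morgan]
⇔ (¬p2 ∨ ¬¬p1) ∧ ¬(¬p2 ∧ p1) ∧ ¬p2   [De Morgan]
⇔ (¬p2 ∨ p1) ∧ ¬(¬p2 ∧ p1) ∧ ¬p2   [double negation]
⇔ (¬p2 ∨ p1) ∧ (¬¬p2 ∨ ¬p1) ∧ ¬p2   [De Morgan]
⇔ (¬p2 ∨ p1) ∧ (p2 ∨ ¬p1) ∧ ¬p2   [double negation]
⇔ (¬p2 ∧ p2 ∧ ¬p2) ∨ (¬p2 ∧ ¬p1 ∧ ¬p2) ∨ (p1 ∧ p2 ∧ ¬p2) ∨ (p1 ∧ ¬p1 ∧ ¬p2)   [distribute ∧ over ∨]
⇔ ¬p2 ∧ ¬p1   [simplify]

¬p2 ∧ ¬p1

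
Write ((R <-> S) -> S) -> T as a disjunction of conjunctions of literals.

(~R & ~S) | T

((R <-> S) -> S) -> T
= ~((R <-> S) -> S) | T   (eliminate ->)
= ~(~(R <-> S) | S) | T   (eliminate ->)
= ~(~((R -> S) & (S -> R)) | S) | T   (eliminate <->)
= ~(~((~R | S) & (S -> R)) | S) | T   (eliminate ->)
= ~(~((~R | S) & (~S | R)) | S) | T   (eliminate ->)
= (~~((~R | S) & (~S | R)) & ~S) | T   (De Morgan)
= ((~R | S) & (~S | R) & ~S) | T   (double negation)
= (~R & ~S & ~S) | (~R & R & ~S) | (S & ~S & ~S) | (S & R & ~S) | T   (distribute & over |)
= (~R & ~S) | T   (simplify)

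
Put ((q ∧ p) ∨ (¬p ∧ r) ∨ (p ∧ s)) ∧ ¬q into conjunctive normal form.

((q ∧ p) ∨ (¬p ∧ r) ∨ (p ∧ s)) ∧ ¬q
≡ (q ∨ ¬p ∨ p) ∧ (q ∨ ¬p ∨ s) ∧ (q ∨ r ∨ p) ∧ (q ∨ r ∨ s) ∧ (p ∨ ¬p ∨ p) ∧ (p ∨ ¬p ∨ s) ∧ (p ∨ r ∨ p) ∧ (p ∨ r ∨ s) ∧ ¬q   [distribute ∨ over ∧]
≡ (q ∨ ¬p ∨ s) ∧ (q ∨ r ∨ s) ∧ (p ∨ r) ∧ ¬q   [simplify]

(q ∨ ¬p ∨ s) ∧ (q ∨ r ∨ s) ∧ (p ∨ r) ∧ ¬q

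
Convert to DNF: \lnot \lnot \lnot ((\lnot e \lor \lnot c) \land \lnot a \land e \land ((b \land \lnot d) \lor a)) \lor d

\lnot \lnot \lnot ((\lnot e \lor \lnot c) \land \lnot a \land e \land ((b \land \lnot d) \lor a)) \lor d
⇔ \lnot ((\lnot e \lor \lnot c) \land \lnot a \land e \land ((b \land \lnot d) \lor a)) \lor d   [double negation]
⇔ \lnot (\lnot e \lor \lnot c) \lor \lnot \lnot a \lor \lnot e \lor \lnot ((b \land \lnot d) \lor a) \lor d   [De Morgan]
⇔ (\lnot \lnot e \land \lnot \lnot c) \lor \lnot \lnot a \lor \lnot e \lor \lnot ((b \land \lnot d) \lor a) \lor d   [De Morgan]
⇔ (e \land \lnot \lnot c) \lor \lnot \lnot a \lor \lnot e \lor \lnot ((b \land \lnot d) \lor a) \lor d   [double negation]
⇔ (e \land c) \lor \lnot \lnot a \lor \lnot e \lor \lnot ((b \land \lnot d) \lor a) \lor d   [double negation]
⇔ (e \land c) \lor a \lor \lnot e \lor \lnot ((b \land \lnot d) \lor a) \lor d   [double negation]
⇔ (e \land c) \lor a \lor \lnot e \lor (\lnot (b \land \lnot d) \land \lnot a) \lor d   [De Morgan]
⇔ (e \land c) \lor a \lor \lnot e \lor ((\lnot b \lor \lnot \lnot d) \land \lnot a) \lor d   [De Morgan]
⇔ (e \land c) \lor a \lor \lnot e \lor ((\lnot b \lor d) \land \lnot a) \lor d   [double negation]
⇔ (e \land c) \lor a \lor \lnot e \lor (\lnot b \land \lnot a) \lor (d \land \lnot a) \lor d   [distribute \land over \lor]
⇔ (e \land c) \lor a \lor \lnot e \lor (\lnot b \land \lnot a) \lor d   [simplify]

(e \land c) \lor a \lor \lnot e \lor (\lnot b \land \lnot a) \lor d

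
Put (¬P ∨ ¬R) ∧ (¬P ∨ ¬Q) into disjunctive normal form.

¬P ∨ (¬R ∧ ¬Q)

(¬P ∨ ¬R) ∧ (¬P ∨ ¬Q)
≡ (¬P ∧ ¬P) ∨ (¬P ∧ ¬Q) ∨ (¬R ∧ ¬P) ∨ (¬R ∧ ¬Q)   [distribute ∧ over ∨]
≡ ¬P ∨ (¬R ∧ ¬Q)   [simplify]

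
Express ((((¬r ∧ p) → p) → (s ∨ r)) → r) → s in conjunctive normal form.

(p ∨ s ∨ r) ∧ (¬p ∨ s ∨ r) ∧ (¬r ∨ s)

((((¬r ∧ p) → p) → (s ∨ r)) → r) → s
≡ ¬((((¬r ∧ p) → p) → (s ∨ r)) → r) ∨ s   (eliminate →)
≡ ¬(¬(((¬r ∧ p) → p) → (s ∨ r)) ∨ r) ∨ s   (eliminate →)
≡ ¬(¬(¬((¬r ∧ p) → p) ∨ s ∨ r) ∨ r) ∨ s   (eliminate →)
≡ ¬(¬(¬(¬(¬r ∧ p) ∨ p) ∨ s ∨ r) ∨ r) ∨ s   (eliminate →)
≡ (¬¬(¬(¬(¬r ∧ p) ∨ p) ∨ s ∨ r) ∧ ¬r) ∨ s   (De Morgan)
≡ ((¬(¬(¬r ∧ p) ∨ p) ∨ s ∨ r) ∧ ¬r) ∨ s   (double negation)
≡ (((¬¬(¬r ∧ p) ∧ ¬p) ∨ s ∨ r) ∧ ¬r) ∨ s   (De Morgan)
≡ (((¬r ∧ p ∧ ¬p) ∨ s ∨ r) ∧ ¬r) ∨ s   (double negation)
≡ (¬r ∨ s ∨ r ∨ s) ∧ (p ∨ s ∨ r ∨ s) ∧ (¬p ∨ s ∨ r ∨ s) ∧ (¬r ∨ s)   (distribute ∨ over ∧)
≡ (p ∨ s ∨ r) ∧ (¬p ∨ s ∨ r) ∧ (¬r ∨ s)   (simplify)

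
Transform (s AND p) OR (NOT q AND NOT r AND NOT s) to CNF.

(s OR NOT q) AND (s OR NOT r) AND (p OR NOT q) AND (p OR NOT r) AND (p OR NOT s)

(s AND p) OR (NOT q AND NOT r AND NOT s)
⇔ (s OR NOT q) AND (s OR NOT r) AND (s OR NOT s) AND (p OR NOT q) AND (p OR NOT r) AND (p OR NOT s)   [distribute OR over AND]
⇔ (s OR NOT q) AND (s OR NOT r) AND (p OR NOT q) AND (p OR NOT r) AND (p OR NOT s)   [simplify]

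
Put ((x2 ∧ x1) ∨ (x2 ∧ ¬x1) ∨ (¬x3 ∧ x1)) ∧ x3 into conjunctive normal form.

(x2 ∨ ¬x3) ∧ (x2 ∨ x1) ∧ x3

((x2 ∧ x1) ∨ (x2 ∧ ¬x1) ∨ (¬x3 ∧ x1)) ∧ x3
⇔ (x2 ∨ x2 ∨ ¬x3) ∧ (x2 ∨ x2 ∨ x1) ∧ (x2 ∨ ¬x1 ∨ ¬x3) ∧ (x2 ∨ ¬x1 ∨ x1) ∧ (x1 ∨ x2 ∨ ¬x3) ∧ (x1 ∨ x2 ∨ x1) ∧ (x1 ∨ ¬x1 ∨ ¬x3) ∧ (x1 ∨ ¬x1 ∨ x1) ∧ x3   [distribute ∨ over ∧]
⇔ (x2 ∨ ¬x3) ∧ (x2 ∨ x1) ∧ x3   [simplify]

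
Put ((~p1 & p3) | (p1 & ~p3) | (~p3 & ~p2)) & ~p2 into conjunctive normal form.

((~p1 & p3) | (p1 & ~p3) | (~p3 & ~p2)) & ~p2
= (~p1 | p1 | ~p3) & (~p1 | p1 | ~p2) & (~p1 | ~p3 | ~p3) & (~p1 | ~p3 | ~p2) & (p3 | p1 | ~p3) & (p3 | p1 | ~p2) & (p3 | ~p3 | ~p3) & (p3 | ~p3 | ~p2) & ~p2   [distribute | over &]
= (~p1 | ~p3) & ~p2   [simplify]

(~p1 | ~p3) & ~p2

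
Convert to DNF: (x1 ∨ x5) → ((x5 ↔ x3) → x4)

(x1 ∨ x5) → ((x5 ↔ x3) → x4)
≡ ¬(x1 ∨ x5) ∨ ((x5 ↔ x3) → x4)
≡ ¬(x1 ∨ x5) ∨ ¬(x5 ↔ x3) ∨ x4
≡ ¬(x1 ∨ x5) ∨ ¬((x5 → x3) ∧ (x3 → x5)) ∨ x4
≡ ¬(x1 ∨ x5) ∨ ¬((¬x5 ∨ x3) ∧ (x3 → x5)) ∨ x4
≡ ¬(x1 ∨ x5) ∨ ¬((¬x5 ∨ x3) ∧ (¬x3 ∨ x5)) ∨ x4
≡ (¬x1 ∧ ¬x5) ∨ ¬((¬x5 ∨ x3) ∧ (¬x3 ∨ x5)) ∨ x4
≡ (¬x1 ∧ ¬x5) ∨ ¬(¬x5 ∨ x3) ∨ ¬(¬x3 ∨ x5) ∨ x4
≡ (¬x1 ∧ ¬x5) ∨ (¬¬x5 ∧ ¬x3) ∨ ¬(¬x3 ∨ x5) ∨ x4
≡ (¬x1 ∧ ¬x5) ∨ (x5 ∧ ¬x3) ∨ ¬(¬x3 ∨ x5) ∨ x4
≡ (¬x1 ∧ ¬x5) ∨ (x5 ∧ ¬x3) ∨ (¬¬x3 ∧ ¬x5) ∨ x4
≡ (¬x1 ∧ ¬x5) ∨ (x5 ∧ ¬x3) ∨ (x3 ∧ ¬x5) ∨ x4

(¬x1 ∧ ¬x5) ∨ (x5 ∧ ¬x3) ∨ (x3 ∧ ¬x5) ∨ x4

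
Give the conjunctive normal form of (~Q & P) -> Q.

(~Q & P) -> Q
≡ ~(~Q & P) | Q   (eliminate ->)
≡ ~~Q | ~P | Q   (De Morgan)
≡ Q | ~P | Q   (double negation)
≡ Q | ~P   (simplify)

Q | ~P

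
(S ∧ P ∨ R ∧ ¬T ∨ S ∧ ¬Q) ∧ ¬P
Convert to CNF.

(S ∧ P ∨ R ∧ ¬T ∨ S ∧ ¬Q) ∧ ¬P
= (S ∨ R ∨ S) ∧ (S ∨ R ∨ ¬Q) ∧ (S ∨ ¬T ∨ S) ∧ (S ∨ ¬T ∨ ¬Q) ∧ (P ∨ R ∨ S) ∧ (P ∨ R ∨ ¬Q) ∧ (P ∨ ¬T ∨ S) ∧ (P ∨ ¬T ∨ ¬Q) ∧ ¬P
= (S ∨ R) ∧ (S ∨ ¬T) ∧ (P ∨ R ∨ ¬Q) ∧ (P ∨ ¬T ∨ ¬Q) ∧ ¬P

(S ∨ R) ∧ (S ∨ ¬T) ∧ (P ∨ R ∨ ¬Q) ∧ (P ∨ ¬T ∨ ¬Q) ∧ ¬P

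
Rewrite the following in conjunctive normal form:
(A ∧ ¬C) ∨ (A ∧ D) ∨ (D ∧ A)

A ∧ (¬C ∨ D)

(A ∧ ¬C) ∨ (A ∧ D) ∨ (D ∧ A)
⇔ (A ∨ A ∨ D) ∧ (A ∨ A ∨ A) ∧ (A ∨ D ∨ D) ∧ (A ∨ D ∨ A) ∧ (¬C ∨ A ∨ D) ∧ (¬C ∨ A ∨ A) ∧ (¬C ∨ D ∨ D) ∧ (¬C ∨ D ∨ A)   — distribute ∨ over ∧
⇔ A ∧ (¬C ∨ D)   — simplify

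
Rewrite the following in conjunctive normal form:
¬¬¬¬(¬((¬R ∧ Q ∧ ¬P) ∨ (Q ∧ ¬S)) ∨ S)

¬¬¬¬(¬((¬R ∧ Q ∧ ¬P) ∨ (Q ∧ ¬S)) ∨ S)
≡ ¬¬(¬((¬R ∧ Q ∧ ¬P) ∨ (Q ∧ ¬S)) ∨ S)   — double negation
≡ ¬((¬R ∧ Q ∧ ¬P) ∨ (Q ∧ ¬S)) ∨ S   — double negation
≡ (¬(¬R ∧ Q ∧ ¬P) ∧ ¬(Q ∧ ¬S)) ∨ S   — De Morgan
≡ ((¬¬R ∨ ¬Q ∨ ¬¬P) ∧ ¬(Q ∧ ¬S)) ∨ S   — De Morgan
≡ ((R ∨ ¬Q ∨ ¬¬P) ∧ ¬(Q ∧ ¬S)) ∨ S   — double negation
≡ ((R ∨ ¬Q ∨ P) ∧ ¬(Q ∧ ¬S)) ∨ S   — double negation
≡ ((R ∨ ¬Q ∨ P) ∧ (¬Q ∨ ¬¬S)) ∨ S   — De Morgan
≡ ((R ∨ ¬Q ∨ P) ∧ (¬Q ∨ S)) ∨ S   — double negation
≡ (R ∨ ¬Q ∨ P ∨ S) ∧ (¬Q ∨ S ∨ S)   — distribute ∨ over ∧
≡ ¬Q ∨ S   — simplify

¬Q ∨ S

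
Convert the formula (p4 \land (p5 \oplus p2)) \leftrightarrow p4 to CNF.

(\lnot p4 \lor p5 \lor p2) \land (\lnot p4 \lor \lnot p5 \lor \lnot p2)

(p4 \land (p5 \oplus p2)) \leftrightarrow p4
⇔ ((p4 \land (p5 \oplus p2)) \to p4) \land (p4 \to (p4 \land (p5 \oplus p2)))
⇔ (\lnot (p4 \land (p5 \oplus p2)) \lor p4) \land (p4 \to (p4 \land (p5 \oplus p2)))
⇔ (\lnot (p4 \land (p5 \lor p2) \land \lnot (p5 \land p2)) \lor p4) \land (p4 \to (p4 \land (p5 \oplus p2)))
⇔ (\lnot (p4 \land (p5 \lor p2) \land \lnot (p5 \land p2)) \lor p4) \land (\lnot p4 \lor (p4 \land (p5 \oplus p2)))
⇔ (\lnot (p4 \land (p5 \lor p2) \land \lnot (p5 \land p2)) \lor p4) \land (\lnot p4 \lor (p4 \land (p5 \lor p2) \land \lnot (p5 \land p2)))
⇔ (\lnot p4 \lor \lnot (p5 \lor p2) \lor \lnot \lnot (p5 \land p2) \lor p4) \land (\lnot p4 \lor (p4 \land (p5 \lor p2) \land \lnot (p5 \land p2)))
⇔ (\lnot p4 \lor (\lnot p5 \land \lnot p2) \lor \lnot \lnot (p5 \land p2) \lor p4) \land (\lnot p4 \lor (p4 \land (p5 \lor p2) \land \lnot (p5 \land p2)))
⇔ (\lnot p4 \lor (\lnot p5 \land \lnot p2) \lor (p5 \land p2) \lor p4) \land (\lnot p4 \lor (p4 \land (p5 \lor p2) \land \lnot (p5 \land p2)))
⇔ (\lnot p4 \lor (\lnot p5 \land \lnot p2) \lor (p5 \land p2) \lor p4) \land (\lnot p4 \lor (p4 \land (p5 \lor p2) \land (\lnot p5 \lor \lnot p2)))
⇔ (\lnot p4 \lor \lnot p5 \lor p5 \lor p4) \land (\lnot p4 \lor \lnot p5 \lor p2 \lor p4) \land (\lnot p4 \lor \lnot p2 \lor p5 \lor p4) \land (\lnot p4 \lor \lnot p2 \lor p2 \lor p4) \land (\lnot p4 \lor p4) \land (\lnot p4 \lor p5 \lor p2) \land (\lnot p4 \lor \lnot p5 \lor \lnot p2)
⇔ (\lnot p4 \lor p5 \lor p2) \land (\lnot p4 \lor \lnot p5 \lor \lnot p2)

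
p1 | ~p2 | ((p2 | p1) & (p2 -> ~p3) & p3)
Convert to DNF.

p1 | ~p2

p1 | ~p2 | ((p2 | p1) & (p2 -> ~p3) & p3)
= p1 | ~p2 | ((p2 | p1) & (~p2 | ~p3) & p3)   — eliminate ->
= p1 | ~p2 | (p2 & ~p2 & p3) | (p2 & ~p3 & p3) | (p1 & ~p2 & p3) | (p1 & ~p3 & p3)   — distribute & over |
= p1 | ~p2   — simplify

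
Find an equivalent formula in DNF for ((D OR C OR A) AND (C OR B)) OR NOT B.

((D OR C OR A) AND (C OR B)) OR NOT B
≡ (D AND C) OR (D AND B) OR (C AND C) OR (C AND B) OR (A AND C) OR (A AND B) OR NOT B   (distribute AND over OR)
≡ (D AND B) OR C OR (A AND B) OR NOT B   (simplify)

(D AND B) OR C OR (A AND B) OR NOT B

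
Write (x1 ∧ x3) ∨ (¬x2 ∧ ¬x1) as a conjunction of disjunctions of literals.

(x1 ∧ x3) ∨ (¬x2 ∧ ¬x1)
≡ (x1 ∨ ¬x2) ∧ (x1 ∨ ¬x1) ∧ (x3 ∨ ¬x2) ∧ (x3 ∨ ¬x1)
≡ (x1 ∨ ¬x2) ∧ (x3 ∨ ¬x2) ∧ (x3 ∨ ¬x1)

(x1 ∨ ¬x2) ∧ (x3 ∨ ¬x2) ∧ (x3 ∨ ¬x1)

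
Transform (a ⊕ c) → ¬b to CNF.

(¬a ∨ c ∨ ¬b) ∧ (¬c ∨ a ∨ ¬b)

(a ⊕ c) → ¬b
≡ ¬(a ⊕ c) ∨ ¬b   [eliminate →]
≡ ¬((a ∨ c) ∧ ¬(a ∧ c)) ∨ ¬b   [expand ⊕]
≡ ¬(a ∨ c) ∨ ¬¬(a ∧ c) ∨ ¬b   [De Morgan]
≡ (¬a ∧ ¬c) ∨ ¬¬(a ∧ c) ∨ ¬b   [De Morgan]
≡ (¬a ∧ ¬c) ∨ (a ∧ c) ∨ ¬b   [double negation]
≡ (¬a ∨ a ∨ ¬b) ∧ (¬a ∨ c ∨ ¬b) ∧ (¬c ∨ a ∨ ¬b) ∧ (¬c ∨ c ∨ ¬b)   [distribute ∨ over ∧]
≡ (¬a ∨ c ∨ ¬b) ∧ (¬c ∨ a ∨ ¬b)   [simplify]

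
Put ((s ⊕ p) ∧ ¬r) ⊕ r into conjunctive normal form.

(s ∨ p ∨ r) ∧ (¬s ∨ ¬p ∨ r)

((s ⊕ p) ∧ ¬r) ⊕ r
≡ (((s ⊕ p) ∧ ¬r) ∨ r) ∧ ¬((s ⊕ p) ∧ ¬r ∧ r)   [expand ⊕]
≡ (((s ∨ p) ∧ ¬(s ∧ p) ∧ ¬r) ∨ r) ∧ ¬((s ⊕ p) ∧ ¬r ∧ r)   [expand ⊕]
≡ (((s ∨ p) ∧ ¬(s ∧ p) ∧ ¬r) ∨ r) ∧ ¬((s ∨ p) ∧ ¬(s ∧ p) ∧ ¬r ∧ r)   [expand ⊕]
≡ (((s ∨ p) ∧ (¬s ∨ ¬p) ∧ ¬r) ∨ r) ∧ ¬((s ∨ p) ∧ ¬(s ∧ p) ∧ ¬r ∧ r)   [De Morgan]
≡ (((s ∨ p) ∧ (¬s ∨ ¬p) ∧ ¬r) ∨ r) ∧ (¬(s ∨ p) ∨ ¬¬(s ∧ p) ∨ ¬¬r ∨ ¬r)   [De Morgan]
≡ (((s ∨ p) ∧ (¬s ∨ ¬p) ∧ ¬r) ∨ r) ∧ ((¬s ∧ ¬p) ∨ ¬¬(s ∧ p) ∨ ¬¬r ∨ ¬r)   [De Morgan]
≡ (((s ∨ p) ∧ (¬s ∨ ¬p) ∧ ¬r) ∨ r) ∧ ((¬s ∧ ¬p) ∨ (s ∧ p) ∨ ¬¬r ∨ ¬r)   [double negation]
≡ (((s ∨ p) ∧ (¬s ∨ ¬p) ∧ ¬r) ∨ r) ∧ ((¬s ∧ ¬p) ∨ (s ∧ p) ∨ r ∨ ¬r)   [double negation]
≡ (s ∨ p ∨ r) ∧ (¬s ∨ ¬p ∨ r) ∧ (¬r ∨ r) ∧ (¬s ∨ s ∨ r ∨ ¬r) ∧ (¬s ∨ p ∨ r ∨ ¬r) ∧ (¬p ∨ s ∨ r ∨ ¬r) ∧ (¬p ∨ p ∨ r ∨ ¬r)   [distribute ∨ over ∧]
≡ (s ∨ p ∨ r) ∧ (¬s ∨ ¬p ∨ r)   [simplify]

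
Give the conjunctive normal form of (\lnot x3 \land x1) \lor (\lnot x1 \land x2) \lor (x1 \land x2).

(\lnot x3 \land x1) \lor (\lnot x1 \land x2) \lor (x1 \land x2)
≡ (\lnot x3 \lor \lnot x1 \lor x1) \land (\lnot x3 \lor \lnot x1 \lor x2) \land (\lnot x3 \lor x2 \lor x1) \land (\lnot x3 \lor x2 \lor x2) \land (x1 \lor \lnot x1 \lor x1) \land (x1 \lor \lnot x1 \lor x2) \land (x1 \lor x2 \lor x1) \land (x1 \lor x2 \lor x2)   [distribute \lor over \land]
≡ (\lnot x3 \lor x2) \land (x1 \lor x2)   [simplify]

(\lnot x3 \lor x2) \land (x1 \lor x2)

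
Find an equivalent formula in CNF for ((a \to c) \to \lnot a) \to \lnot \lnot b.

((a \to c) \to \lnot a) \to \lnot \lnot b
≡ \lnot ((a \to c) \to \lnot a) \lor \lnot \lnot b   (eliminate \to)
≡ \lnot (\lnot (a \to c) \lor \lnot a) \lor \lnot \lnot b   (eliminate \to)
≡ \lnot (\lnot (\lnot a \lor c) \lor \lnot a) \lor \lnot \lnot b   (eliminate \to)
≡ (\lnot \lnot (\lnot a \lor c) \land \lnot \lnot a) \lor \lnot \lnot b   (De Morgan)
≡ ((\lnot a \lor c) \land \lnot \lnot a) \lor \lnot \lnot b   (double negation)
≡ ((\lnot a \lor c) \land a) \lor \lnot \lnot b   (double negation)
≡ ((\lnot a \lor c) \land a) \lor b   (double negation)
≡ (\lnot a \lor c \lor b) \land (a \lor b)   (distribute \lor over \land)

(\lnot a \lor c \lor b) \land (a \lor b)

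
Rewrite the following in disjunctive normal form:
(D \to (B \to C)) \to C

(D \land B \land \lnot C) \lor C

(D \to (B \to C)) \to C
= \lnot (D \to (B \to C)) \lor C   [eliminate \to]
= \lnot (\lnot D \lor (B \to C)) \lor C   [eliminate \to]
= \lnot (\lnot D \lor \lnot B \lor C) \lor C   [eliminate \to]
= (\lnot \lnot D \land \lnot \lnot B \land \lnot C) \lor C   [De Morgan]
= (D \land \lnot \lnot B \land \lnot C) \lor C   [double negation]
= (D \land B \land \lnot C) \lor C   [double negation]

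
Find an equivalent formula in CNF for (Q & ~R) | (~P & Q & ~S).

Q & (~R | ~P) & (~R | ~S)

(Q & ~R) | (~P & Q & ~S)
⇔ (Q | ~P) & (Q | Q) & (Q | ~S) & (~R | ~P) & (~R | Q) & (~R | ~S)
⇔ Q & (~R | ~P) & (~R | ~S)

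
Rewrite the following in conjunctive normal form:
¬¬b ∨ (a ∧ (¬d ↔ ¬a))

(b ∨ a) ∧ (b ∨ d ∨ ¬a)

¬¬b ∨ (a ∧ (¬d ↔ ¬a))
≡ ¬¬b ∨ (a ∧ (¬d → ¬a) ∧ (¬a → ¬d))
≡ ¬¬b ∨ (a ∧ (¬¬d ∨ ¬a) ∧ (¬a → ¬d))
≡ ¬¬b ∨ (a ∧ (¬¬d ∨ ¬a) ∧ (¬¬a ∨ ¬d))
≡ b ∨ (a ∧ (¬¬d ∨ ¬a) ∧ (¬¬a ∨ ¬d))
≡ b ∨ (a ∧ (d ∨ ¬a) ∧ (¬¬a ∨ ¬d))
≡ b ∨ (a ∧ (d ∨ ¬a) ∧ (a ∨ ¬d))
≡ (b ∨ a) ∧ (b ∨ d ∨ ¬a) ∧ (b ∨ a ∨ ¬d)
≡ (b ∨ a) ∧ (b ∨ d ∨ ¬a)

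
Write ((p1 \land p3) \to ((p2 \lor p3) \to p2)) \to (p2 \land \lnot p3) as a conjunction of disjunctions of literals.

((p1 \land p3) \to ((p2 \lor p3) \to p2)) \to (p2 \land \lnot p3)
= \lnot ((p1 \land p3) \to ((p2 \lor p3) \to p2)) \lor (p2 \land \lnot p3)   (eliminate \to)
= \lnot (\lnot (p1 \land p3) \lor ((p2 \lor p3) \to p2)) \lor (p2 \land \lnot p3)   (eliminate \to)
= \lnot (\lnot (p1 \land p3) \lor \lnot (p2 \lor p3) \lor p2) \lor (p2 \land \lnot p3)   (eliminate \to)
= (\lnot \lnot (p1 \land p3) \land \lnot \lnot (p2 \lor p3) \land \lnot p2) \lor (p2 \land \lnot p3)   (De Morgan)
= (p1 \land p3 \land \lnot \lnot (p2 \lor p3) \land \lnot p2) \lor (p2 \land \lnot p3)   (double negation)
= (p1 \land p3 \land (p2 \lor p3) \land \lnot p2) \lor (p2 \land \lnot p3)   (double negation)
= (p1 \lor p2) \land (p1 \lor \lnot p3) \land (p3 \lor p2) \land (p3 \lor \lnot p3) \land (p2 \lor p3 \lor p2) \land (p2 \lor p3 \lor \lnot p3) \land (\lnot p2 \lor p2) \land (\lnot p2 \lor \lnot p3)   (distribute \lor over \land)
= (p1 \lor p2) \land (p1 \lor \lnot p3) \land (p3 \lor p2) \land (\lnot p2 \lor \lnot p3)   (simplify)

(p1 \lor p2) \land (p1 \lor \lnot p3) \land (p3 \lor p2) \land (\lnot p2 \lor \lnot p3)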